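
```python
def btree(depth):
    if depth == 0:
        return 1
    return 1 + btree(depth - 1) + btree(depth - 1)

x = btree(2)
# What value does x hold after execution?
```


btree(2)
= 1 + btree(1) + btree(1)
= 1 + 2 * btree(1)
btree(k) = 2^(k+1) - 1
btree(0) = 1
btree(1) = 3
btree(2) = 7
btree(2) = 2^3 - 1 = 7


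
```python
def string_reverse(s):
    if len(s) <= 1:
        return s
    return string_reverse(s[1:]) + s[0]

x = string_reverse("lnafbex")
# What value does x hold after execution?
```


string_reverse("lnafbex")
= string_reverse("nafbex") + "l"
= string_reverse("afbex") + "n" + "l"
= string_reverse("fbex") + "a" + "n" + "l"
= string_reverse("bex") + "f" + "a" + "n" + "l"
= string_reverse("ex") + "b" + "f" + "a" + "n" + "l"
= string_reverse("x") + "e" + "b" + "f" + "a" + "n" + "l"
= "x" + "e" + "b" + "f" + "a" + "n" + "l"
= "xebfanl"


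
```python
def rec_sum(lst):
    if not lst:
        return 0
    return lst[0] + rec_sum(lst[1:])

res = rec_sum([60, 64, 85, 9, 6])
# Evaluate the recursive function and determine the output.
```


rec_sum([60, 64, 85, 9, 6])
= 60 + rec_sum([64, 85, 9, 6])
= 60 + 64 + rec_sum([85, 9, 6])
= 60 + 64 + 85 + rec_sum([9, 6])
= 60 + 64 + 85 + 9 + rec_sum([6])
= 60 + 64 + 85 + 9 + 6 + rec_sum([])
= 60 + 64 + 85 + 9 + 6 + 0
= 224


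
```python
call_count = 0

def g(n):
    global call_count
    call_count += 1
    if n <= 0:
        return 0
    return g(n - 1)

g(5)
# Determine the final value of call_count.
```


g(5) calls g(4) calls ... calls g(0)
Total calls: 5 + 1 (for base case) = 6


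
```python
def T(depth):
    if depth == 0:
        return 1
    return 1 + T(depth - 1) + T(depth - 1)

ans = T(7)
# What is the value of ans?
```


T(7)
= 1 + T(6) + T(6)
= 1 + 2 * T(6)
T(k) = 2^(k+1) - 1
T(0) = 1
T(1) = 3
T(2) = 7
T(3) = 15
T(4) = 31
T(7) = 2^8 - 1 = 255


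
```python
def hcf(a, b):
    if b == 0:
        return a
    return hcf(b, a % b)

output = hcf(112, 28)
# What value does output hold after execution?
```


hcf(112, 28)
= hcf(28, 112 % 28) = hcf(28, 0)
b == 0, return a = 28


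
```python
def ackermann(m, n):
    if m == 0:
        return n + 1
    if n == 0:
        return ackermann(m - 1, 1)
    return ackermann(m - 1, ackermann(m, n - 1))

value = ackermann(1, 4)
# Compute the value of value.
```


ackermann(1, 4)
= ackermann(0, ackermann(1, 3))
First compute ackermann(1, 3) = 5
= ackermann(0, 5)
= 6


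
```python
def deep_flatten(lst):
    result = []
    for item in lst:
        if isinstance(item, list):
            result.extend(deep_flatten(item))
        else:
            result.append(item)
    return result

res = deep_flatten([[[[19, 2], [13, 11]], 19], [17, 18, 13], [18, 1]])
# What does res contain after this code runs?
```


deep_flatten([[[[19, 2], [13, 11]], 19], [17, 18, 13], [18, 1]])
Processing each element:
  [[[19, 2], [13, 11]], 19] is a list -> deep_flatten recursively -> [19, 2, 13, 11, 19]
  [17, 18, 13] is a list -> deep_flatten recursively -> [17, 18, 13]
  [18, 1] is a list -> deep_flatten recursively -> [18, 1]
= [19, 2, 13, 11, 19, 17, 18, 13, 18, 1]


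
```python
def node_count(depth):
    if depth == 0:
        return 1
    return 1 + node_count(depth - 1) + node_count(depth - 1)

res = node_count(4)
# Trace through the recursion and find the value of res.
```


node_count(4)
= 1 + node_count(3) + node_count(3)
= 1 + 2 * node_count(3)
node_count(k) = 2^(k+1) - 1
node_count(0) = 1
node_count(1) = 3
node_count(2) = 7
node_count(3) = 15
node_count(4) = 31
node_count(4) = 2^5 - 1 = 31


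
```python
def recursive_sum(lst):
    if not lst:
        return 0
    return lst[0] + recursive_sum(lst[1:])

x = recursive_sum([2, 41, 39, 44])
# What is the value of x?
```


recursive_sum([2, 41, 39, 44])
= 2 + recursive_sum([41, 39, 44])
= 2 + 41 + recursive_sum([39, 44])
= 2 + 41 + 39 + recursive_sum([44])
= 2 + 41 + 39 + 44 + recursive_sum([])
= 2 + 41 + 39 + 44 + 0
= 126


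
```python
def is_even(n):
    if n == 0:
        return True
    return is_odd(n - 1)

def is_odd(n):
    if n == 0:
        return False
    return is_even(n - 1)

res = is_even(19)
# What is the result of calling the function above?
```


is_even(19)
= is_odd(18)
= is_even(17)
= is_odd(16)
= is_even(15)
= is_odd(14)
= is_even(13)
= is_odd(12)
= is_even(11)
= is_odd(10)
= is_even(9)
= is_odd(8)
= is_even(7)
= is_odd(6)
= is_even(5)
= is_odd(4)
= is_even(3)
= is_odd(2)
= is_even(1)
= is_odd(0)
n == 0: return False
= False


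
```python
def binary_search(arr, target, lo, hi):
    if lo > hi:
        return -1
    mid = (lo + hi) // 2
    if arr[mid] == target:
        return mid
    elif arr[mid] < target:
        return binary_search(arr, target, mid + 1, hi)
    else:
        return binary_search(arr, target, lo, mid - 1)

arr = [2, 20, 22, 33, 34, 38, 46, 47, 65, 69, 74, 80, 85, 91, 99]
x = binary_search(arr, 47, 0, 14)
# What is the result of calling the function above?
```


binary_search(arr, 47, 0, 14)
lo=0, hi=14, mid=7, arr[mid]=47
arr[7] == 47, found at index 7
= 7


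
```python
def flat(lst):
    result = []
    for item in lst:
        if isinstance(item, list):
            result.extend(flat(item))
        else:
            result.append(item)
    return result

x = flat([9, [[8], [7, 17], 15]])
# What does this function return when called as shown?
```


flat([9, [[8], [7, 17], 15]])
Processing each element:
  9 is not a list -> append 9
  [[8], [7, 17], 15] is a list -> flat recursively -> [8, 7, 17, 15]
= [9, 8, 7, 17, 15]


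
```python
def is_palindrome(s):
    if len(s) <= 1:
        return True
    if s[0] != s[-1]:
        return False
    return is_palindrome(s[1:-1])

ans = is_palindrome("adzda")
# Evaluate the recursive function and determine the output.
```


is_palindrome("adzda")
"adzda": s[0]='a' == s[-1]='a' -> is_palindrome("dzd")
"dzd": s[0]='d' == s[-1]='d' -> is_palindrome("z")
"z": len <= 1 -> True
= True


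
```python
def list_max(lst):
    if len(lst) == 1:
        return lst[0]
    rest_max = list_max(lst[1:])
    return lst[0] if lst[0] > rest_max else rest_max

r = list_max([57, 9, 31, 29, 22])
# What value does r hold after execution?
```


list_max([57, 9, 31, 29, 22])
= compare 57 with list_max([9, 31, 29, 22])
= compare 9 with list_max([31, 29, 22])
= compare 31 with list_max([29, 22])
= compare 29 with list_max([22])
Base: list_max([22]) = 22
compare 29 with 22: max = 29
compare 31 with 29: max = 31
compare 9 with 31: max = 31
compare 57 with 31: max = 57
= 57


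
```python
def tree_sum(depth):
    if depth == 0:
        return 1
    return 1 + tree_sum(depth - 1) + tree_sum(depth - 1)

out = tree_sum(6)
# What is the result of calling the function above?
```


tree_sum(6)
= 1 + tree_sum(5) + tree_sum(5)
= 1 + 2 * tree_sum(5)
tree_sum(k) = 2^(k+1) - 1
tree_sum(0) = 1
tree_sum(1) = 3
tree_sum(2) = 7
tree_sum(3) = 15
tree_sum(4) = 31
tree_sum(6) = 2^7 - 1 = 127


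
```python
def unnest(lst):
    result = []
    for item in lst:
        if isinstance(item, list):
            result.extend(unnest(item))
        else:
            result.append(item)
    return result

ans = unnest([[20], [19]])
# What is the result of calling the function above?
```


unnest([[20], [19]])
Processing each element:
  [20] is a list -> unnest recursively -> [20]
  [19] is a list -> unnest recursively -> [19]
= [20, 19]


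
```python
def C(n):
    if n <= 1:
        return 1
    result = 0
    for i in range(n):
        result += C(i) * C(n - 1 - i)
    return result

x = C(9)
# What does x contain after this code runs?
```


C(9)
= sum of C(i) * C(9-1-i) for i in 0..8
First compute sub-values bottom-up:
  C(0) = 1, C(1) = 1
  C(2) = 1*1 + 1*1 = 2
  C(3) = 1*2 + 1*1 + 2*1 = 5
  C(4) = 1*5 + 1*2 + 2*1 + 5*1 = 14
  C(5) = 1*14 + 1*5 + 2*2 + 5*1 + 14*1 = 42
  C(6) = 1*42 + 1*14 + 2*5 + 5*2 + 14*1 + 42*1 = 132
  C(7) = 1*132 + 1*42 + 2*14 + 5*5 + 14*2 + 42*1 + 132*1 = 429
  C(8) = 1*429 + 1*132 + 2*42 + 5*14 + 14*5 + 42*2 + 132*1 + 429*1 = 1430
Now C(9):
  C(0)*C(8) = 1*1430 = 1430
  C(1)*C(7) = 1*429 = 429
  C(2)*C(6) = 2*132 = 264
  C(3)*C(5) = 5*42 = 210
  C(4)*C(4) = 14*14 = 196
  C(5)*C(3) = 42*5 = 210
  C(6)*C(2) = 132*2 = 264
  C(7)*C(1) = 429*1 = 429
  C(8)*C(0) = 1430*1 = 1430
= 1430 + 429 + 264 + 210 + 196 + 210 + 264 + 429 + 1430
= 4862


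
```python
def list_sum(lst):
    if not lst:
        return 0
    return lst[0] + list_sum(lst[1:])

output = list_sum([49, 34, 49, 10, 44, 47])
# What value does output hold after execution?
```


list_sum([49, 34, 49, 10, 44, 47])
= 49 + list_sum([34, 49, 10, 44, 47])
= 49 + 34 + list_sum([49, 10, 44, 47])
= 49 + 34 + 49 + list_sum([10, 44, 47])
= 49 + 34 + 49 + 10 + list_sum([44, 47])
= 49 + 34 + 49 + 10 + 44 + list_sum([47])
= 49 + 34 + 49 + 10 + 44 + 47 + list_sum([])
= 49 + 34 + 49 + 10 + 44 + 47 + 0
= 233


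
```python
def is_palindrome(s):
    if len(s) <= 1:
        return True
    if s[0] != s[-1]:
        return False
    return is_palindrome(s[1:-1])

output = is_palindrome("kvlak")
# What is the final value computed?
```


is_palindrome("kvlak")
"kvlak": s[0]='k' == s[-1]='k' -> is_palindrome("vla")
"vla": s[0]='v' != s[-1]='a' -> False
= False


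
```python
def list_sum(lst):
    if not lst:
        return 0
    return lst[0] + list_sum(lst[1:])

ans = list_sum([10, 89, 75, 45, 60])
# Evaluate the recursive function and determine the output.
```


list_sum([10, 89, 75, 45, 60])
= 10 + list_sum([89, 75, 45, 60])
= 10 + 89 + list_sum([75, 45, 60])
= 10 + 89 + 75 + list_sum([45, 60])
= 10 + 89 + 75 + 45 + list_sum([60])
= 10 + 89 + 75 + 45 + 60 + list_sum([])
= 10 + 89 + 75 + 45 + 60 + 0
= 279


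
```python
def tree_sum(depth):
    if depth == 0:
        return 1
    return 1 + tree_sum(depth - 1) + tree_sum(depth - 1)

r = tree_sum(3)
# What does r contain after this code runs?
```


tree_sum(3)
= 1 + tree_sum(2) + tree_sum(2)
= 1 + 2 * tree_sum(2)
tree_sum(k) = 2^(k+1) - 1
tree_sum(0) = 1
tree_sum(1) = 3
tree_sum(2) = 7
tree_sum(3) = 15
tree_sum(3) = 2^4 - 1 = 15


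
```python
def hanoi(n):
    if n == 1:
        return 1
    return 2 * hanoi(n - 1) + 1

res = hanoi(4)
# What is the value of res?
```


hanoi(4)
= 2 * hanoi(3) + 1
= 2 * (2 * hanoi(2) + 1) + 1
= 2 * (2 * (2 * hanoi(1) + 1) + 1) + 1
Now compute bottom-up:
hanoi(1) = 1
hanoi(2) = 2 * 1 + 1 = 3
hanoi(3) = 2 * 3 + 1 = 7
hanoi(4) = 2 * 7 + 1 = 15
= 15


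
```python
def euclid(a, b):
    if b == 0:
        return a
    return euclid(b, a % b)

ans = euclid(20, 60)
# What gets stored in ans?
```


euclid(20, 60)
= euclid(60, 20 % 60) = euclid(60, 20)
= euclid(20, 60 % 20) = euclid(20, 0)
b == 0, return a = 20


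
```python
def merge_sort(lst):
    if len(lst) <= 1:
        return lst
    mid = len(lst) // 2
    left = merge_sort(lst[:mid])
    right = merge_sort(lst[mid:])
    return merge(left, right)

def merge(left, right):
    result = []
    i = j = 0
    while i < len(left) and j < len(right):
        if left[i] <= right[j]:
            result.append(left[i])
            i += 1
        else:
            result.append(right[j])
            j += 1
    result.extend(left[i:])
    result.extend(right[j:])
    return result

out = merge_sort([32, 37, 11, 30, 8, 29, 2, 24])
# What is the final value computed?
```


merge_sort([32, 37, 11, 30, 8, 29, 2, 24])
Split into [32, 37, 11, 30] and [8, 29, 2, 24]
Left sorted: [11, 30, 32, 37]
Right sorted: [2, 8, 24, 29]
Merge [11, 30, 32, 37] and [2, 8, 24, 29]
= [2, 8, 11, 24, 29, 30, 32, 37]


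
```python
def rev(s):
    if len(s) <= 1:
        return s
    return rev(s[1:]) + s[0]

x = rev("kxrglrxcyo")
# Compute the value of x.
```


rev("kxrglrxcyo")
= rev("xrglrxcyo") + "k"
= rev("rglrxcyo") + "x" + "k"
= rev("glrxcyo") + "r" + "x" + "k"
= rev("lrxcyo") + "g" + "r" + "x" + "k"
= rev("rxcyo") + "l" + "g" + "r" + "x" + "k"
= rev("xcyo") + "r" + "l" + "g" + "r" + "x" + "k"
= rev("cyo") + "x" + "r" + "l" + "g" + "r" + "x" + "k"
= rev("yo") + "c" + "x" + "r" + "l" + "g" + "r" + "x" + "k"
= rev("o") + "y" + "c" + "x" + "r" + "l" + "g" + "r" + "x" + "k"
= "o" + "y" + "c" + "x" + "r" + "l" + "g" + "r" + "x" + "k"
= "oycxrlgrxk"


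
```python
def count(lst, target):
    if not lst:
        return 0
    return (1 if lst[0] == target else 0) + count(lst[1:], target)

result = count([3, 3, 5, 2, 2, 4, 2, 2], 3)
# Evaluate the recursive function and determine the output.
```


count([3, 3, 5, 2, 2, 4, 2, 2], 3)
lst[0]=3 == 3: 1 + count([3, 5, 2, 2, 4, 2, 2], 3)
lst[0]=3 == 3: 1 + count([5, 2, 2, 4, 2, 2], 3)
lst[0]=5 != 3: 0 + count([2, 2, 4, 2, 2], 3)
lst[0]=2 != 3: 0 + count([2, 4, 2, 2], 3)
lst[0]=2 != 3: 0 + count([4, 2, 2], 3)
lst[0]=4 != 3: 0 + count([2, 2], 3)
lst[0]=2 != 3: 0 + count([2], 3)
lst[0]=2 != 3: 0 + count([], 3)
= 2


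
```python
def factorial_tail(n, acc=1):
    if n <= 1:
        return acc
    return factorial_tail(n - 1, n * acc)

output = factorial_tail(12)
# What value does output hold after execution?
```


factorial_tail(12, 1)
= factorial_tail(11, 12 * 1) = factorial_tail(11, 12)
= factorial_tail(10, 11 * 12) = factorial_tail(10, 132)
= factorial_tail(9, 10 * 132) = factorial_tail(9, 1320)
= factorial_tail(8, 9 * 1320) = factorial_tail(8, 11880)
= factorial_tail(7, 8 * 11880) = factorial_tail(7, 95040)
= factorial_tail(6, 7 * 95040) = factorial_tail(6, 665280)
= factorial_tail(5, 6 * 665280) = factorial_tail(5, 3991680)
= factorial_tail(4, 5 * 3991680) = factorial_tail(4, 19958400)
= factorial_tail(3, 4 * 19958400) = factorial_tail(3, 79833600)
= factorial_tail(2, 3 * 79833600) = factorial_tail(2, 239500800)
= factorial_tail(1, 2 * 239500800) = factorial_tail(1, 479001600)
n <= 1, return acc = 479001600


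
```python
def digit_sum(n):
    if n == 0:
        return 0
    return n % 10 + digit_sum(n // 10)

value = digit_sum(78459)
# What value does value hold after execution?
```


digit_sum(78459)
= 9 + digit_sum(7845)
= 9 + 5 + digit_sum(784)
= 9 + 5 + 4 + digit_sum(78)
= 9 + 5 + 4 + 8 + digit_sum(7)
= 9 + 5 + 4 + 8 + 7 + digit_sum(0)
= 9 + 5 + 4 + 8 + 7 + 0
= 33


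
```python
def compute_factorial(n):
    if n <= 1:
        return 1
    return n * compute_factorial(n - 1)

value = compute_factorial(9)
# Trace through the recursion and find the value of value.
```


compute_factorial(9)
= 9 * compute_factorial(8)
= 9 * 8 * compute_factorial(7)
= 9 * 8 * 7 * compute_factorial(6)
= 9 * 8 * 7 * 6 * compute_factorial(5)
= 9 * 8 * 7 * 6 * 5 * compute_factorial(4)
= 9 * 8 * 7 * 6 * 5 * 4 * compute_factorial(3)
= 9 * 8 * 7 * 6 * 5 * 4 * 3 * compute_factorial(2)
= 9 * 8 * 7 * 6 * 5 * 4 * 3 * 2 * compute_factorial(1)
= 9 * 8 * 7 * 6 * 5 * 4 * 3 * 2 * 1
= 362880


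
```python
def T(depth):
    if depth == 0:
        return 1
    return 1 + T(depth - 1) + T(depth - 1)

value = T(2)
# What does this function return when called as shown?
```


T(2)
= 1 + T(1) + T(1)
= 1 + 2 * T(1)
T(k) = 2^(k+1) - 1
T(0) = 1
T(1) = 3
T(2) = 7
T(2) = 2^3 - 1 = 7


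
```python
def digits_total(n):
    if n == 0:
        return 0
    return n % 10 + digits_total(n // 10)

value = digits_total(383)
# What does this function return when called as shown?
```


digits_total(383)
= 3 + digits_total(38)
= 3 + 8 + digits_total(3)
= 3 + 8 + 3 + digits_total(0)
= 3 + 8 + 3 + 0
= 14


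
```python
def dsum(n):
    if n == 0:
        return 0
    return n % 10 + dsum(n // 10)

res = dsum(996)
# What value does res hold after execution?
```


dsum(996)
= 6 + dsum(99)
= 6 + 9 + dsum(9)
= 6 + 9 + 9 + dsum(0)
= 6 + 9 + 9 + 0
= 24


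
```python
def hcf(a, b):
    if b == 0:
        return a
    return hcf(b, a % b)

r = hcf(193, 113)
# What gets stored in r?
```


hcf(193, 113)
= hcf(113, 193 % 113) = hcf(113, 80)
= hcf(80, 113 % 80) = hcf(80, 33)
= hcf(33, 80 % 33) = hcf(33, 14)
= hcf(14, 33 % 14) = hcf(14, 5)
= hcf(5, 14 % 5) = hcf(5, 4)
= hcf(4, 5 % 4) = hcf(4, 1)
= hcf(1, 4 % 1) = hcf(1, 0)
b == 0, return a = 1


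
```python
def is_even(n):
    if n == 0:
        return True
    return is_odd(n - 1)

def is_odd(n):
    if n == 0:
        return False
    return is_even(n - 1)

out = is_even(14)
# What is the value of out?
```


is_even(14)
= is_odd(13)
= is_even(12)
= is_odd(11)
= is_even(10)
= is_odd(9)
= is_even(8)
= is_odd(7)
= is_even(6)
= is_odd(5)
= is_even(4)
= is_odd(3)
= is_even(2)
= is_odd(1)
= is_even(0)
n == 0: return True
= True


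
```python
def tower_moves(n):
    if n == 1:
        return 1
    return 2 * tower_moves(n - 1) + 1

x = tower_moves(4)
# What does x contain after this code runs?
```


tower_moves(4)
= 2 * tower_moves(3) + 1
= 2 * (2 * tower_moves(2) + 1) + 1
= 2 * (2 * (2 * tower_moves(1) + 1) + 1) + 1
Now compute bottom-up:
tower_moves(1) = 1
tower_moves(2) = 2 * 1 + 1 = 3
tower_moves(3) = 2 * 3 + 1 = 7
tower_moves(4) = 2 * 7 + 1 = 15
= 15


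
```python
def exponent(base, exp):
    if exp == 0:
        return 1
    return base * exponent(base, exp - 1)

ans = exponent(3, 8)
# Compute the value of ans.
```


exponent(3, 8)
= 3 * exponent(3, 7)
= 3 * 3 * exponent(3, 6)
= 3 * 3 * 3 * exponent(3, 5)
= 3 * 3 * 3 * 3 * exponent(3, 4)
= 3 * 3 * 3 * 3 * 3 * exponent(3, 3)
= 3 * 3 * 3 * 3 * 3 * 3 * exponent(3, 2)
= 3 * 3 * 3 * 3 * 3 * 3 * 3 * exponent(3, 1)
= 3 * 3 * 3 * 3 * 3 * 3 * 3 * 3 * exponent(3, 0)
= 3 * 3 * 3 * 3 * 3 * 3 * 3 * 3 * 1
= 6561


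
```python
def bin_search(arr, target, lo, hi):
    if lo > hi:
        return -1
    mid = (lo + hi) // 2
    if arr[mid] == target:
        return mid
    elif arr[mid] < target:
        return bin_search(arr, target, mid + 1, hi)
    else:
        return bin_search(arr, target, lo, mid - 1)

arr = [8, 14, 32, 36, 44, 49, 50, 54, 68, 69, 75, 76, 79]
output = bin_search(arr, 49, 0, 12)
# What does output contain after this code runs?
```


bin_search(arr, 49, 0, 12)
lo=0, hi=12, mid=6, arr[mid]=50
50 > 49, search left half
lo=0, hi=5, mid=2, arr[mid]=32
32 < 49, search right half
lo=3, hi=5, mid=4, arr[mid]=44
44 < 49, search right half
lo=5, hi=5, mid=5, arr[mid]=49
arr[5] == 49, found at index 5
= 5


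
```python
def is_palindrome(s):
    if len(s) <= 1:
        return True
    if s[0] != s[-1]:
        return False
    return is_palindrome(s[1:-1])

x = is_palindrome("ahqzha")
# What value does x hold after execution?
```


is_palindrome("ahqzha")
"ahqzha": s[0]='a' == s[-1]='a' -> is_palindrome("hqzh")
"hqzh": s[0]='h' == s[-1]='h' -> is_palindrome("qz")
"qz": s[0]='q' != s[-1]='z' -> False
= False


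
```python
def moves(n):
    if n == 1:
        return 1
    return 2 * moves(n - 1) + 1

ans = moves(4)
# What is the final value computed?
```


moves(4)
= 2 * moves(3) + 1
= 2 * (2 * moves(2) + 1) + 1
= 2 * (2 * (2 * moves(1) + 1) + 1) + 1
Now compute bottom-up:
moves(1) = 1
moves(2) = 2 * 1 + 1 = 3
moves(3) = 2 * 3 + 1 = 7
moves(4) = 2 * 7 + 1 = 15
= 15


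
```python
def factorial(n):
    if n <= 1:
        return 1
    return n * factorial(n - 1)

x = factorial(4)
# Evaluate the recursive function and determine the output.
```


factorial(4)
= 4 * factorial(3)
= 4 * 3 * factorial(2)
= 4 * 3 * 2 * factorial(1)
= 4 * 3 * 2 * 1
= 24


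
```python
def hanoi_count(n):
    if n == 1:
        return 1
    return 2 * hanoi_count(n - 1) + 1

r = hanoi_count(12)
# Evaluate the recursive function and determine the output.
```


hanoi_count(12)
= 2 * hanoi_count(11) + 1
= 2 * (2 * hanoi_count(10) + 1) + 1
= 2 * (2 * (2 * hanoi_count(9) + 1) + 1) + 1
= 2 * (2 * (2 * (2 * hanoi_count(8) + 1) + 1) + 1) + 1
= 2 * (2 * (2 * (2 * (2 * hanoi_count(7) + 1) + 1) + 1) + 1) + 1
= 2 * (2 * (2 * (2 * (2 * (2 * hanoi_count(6) + 1) + 1) + 1) + 1) + 1) + 1
= 2 * (2 * (2 * (2 * (2 * (2 * (2 * hanoi_count(5) + 1) + 1) + 1) + 1) + 1) + 1) + 1
= 2 * (2 * (2 * (2 * (2 * (2 * (2 * (2 * hanoi_count(4) + 1) + 1) + 1) + 1) + 1) + 1) + 1) + 1
= 2 * (2 * (2 * (2 * (2 * (2 * (2 * (2 * (2 * hanoi_count(3) + 1) + 1) + 1) + 1) + 1) + 1) + 1) + 1) + 1
= 2 * (2 * (2 * (2 * (2 * (2 * (2 * (2 * (2 * (2 * hanoi_count(2) + 1) + 1) + 1) + 1) + 1) + 1) + 1) + 1) + 1) + 1
= 2 * (2 * (2 * (2 * (2 * (2 * (2 * (2 * (2 * (2 * (2 * hanoi_count(1) + 1) + 1) + 1) + 1) + 1) + 1) + 1) + 1) + 1) + 1) + 1
Now compute bottom-up:
hanoi_count(1) = 1
hanoi_count(2) = 2 * 1 + 1 = 3
hanoi_count(3) = 2 * 3 + 1 = 7
hanoi_count(4) = 2 * 7 + 1 = 15
hanoi_count(5) = 2 * 15 + 1 = 31
hanoi_count(6) = 2 * 31 + 1 = 63
hanoi_count(7) = 2 * 63 + 1 = 127
hanoi_count(8) = 2 * 127 + 1 = 255
hanoi_count(9) = 2 * 255 + 1 = 511
hanoi_count(10) = 2 * 511 + 1 = 1023
hanoi_count(11) = 2 * 1023 + 1 = 2047
hanoi_count(12) = 2 * 2047 + 1 = 4095
= 4095


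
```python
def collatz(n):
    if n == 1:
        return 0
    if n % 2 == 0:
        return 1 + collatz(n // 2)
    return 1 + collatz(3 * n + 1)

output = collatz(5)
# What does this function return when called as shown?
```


collatz(5)
5 is odd -> 3*5+1 = 16 -> collatz(16)
16 is even -> collatz(8)
8 is even -> collatz(4)
4 is even -> collatz(2)
2 is even -> collatz(1)
Reached 1 after 5 steps
= 5


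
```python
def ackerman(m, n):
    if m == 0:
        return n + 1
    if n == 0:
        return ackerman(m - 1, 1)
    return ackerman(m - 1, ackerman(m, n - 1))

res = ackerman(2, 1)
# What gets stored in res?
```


ackerman(2, 1)
= ackerman(1, ackerman(2, 0))
First compute ackerman(2, 0) = 3
= ackerman(1, 3)
= 5


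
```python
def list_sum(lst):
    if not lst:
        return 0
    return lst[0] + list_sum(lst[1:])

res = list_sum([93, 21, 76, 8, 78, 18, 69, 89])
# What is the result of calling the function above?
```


list_sum([93, 21, 76, 8, 78, 18, 69, 89])
= 93 + list_sum([21, 76, 8, 78, 18, 69, 89])
= 93 + 21 + list_sum([76, 8, 78, 18, 69, 89])
= 93 + 21 + 76 + list_sum([8, 78, 18, 69, 89])
= 93 + 21 + 76 + 8 + list_sum([78, 18, 69, 89])
= 93 + 21 + 76 + 8 + 78 + list_sum([18, 69, 89])
= 93 + 21 + 76 + 8 + 78 + 18 + list_sum([69, 89])
= 93 + 21 + 76 + 8 + 78 + 18 + 69 + list_sum([89])
= 93 + 21 + 76 + 8 + 78 + 18 + 69 + 89 + list_sum([])
= 93 + 21 + 76 + 8 + 78 + 18 + 69 + 89 + 0
= 452


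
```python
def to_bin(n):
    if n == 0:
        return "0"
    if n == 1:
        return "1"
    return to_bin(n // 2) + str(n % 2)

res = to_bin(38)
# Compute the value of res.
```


to_bin(38)
= to_bin(19) + "0"
= to_bin(9) + "1" + "0"
= to_bin(4) + "1" + "1" + "0"
= to_bin(2) + "0" + "1" + "1" + "0"
= to_bin(1) + "0" + "0" + "1" + "1" + "0"
= "1" + "0" + "0" + "1" + "1" + "0"
= "100110"


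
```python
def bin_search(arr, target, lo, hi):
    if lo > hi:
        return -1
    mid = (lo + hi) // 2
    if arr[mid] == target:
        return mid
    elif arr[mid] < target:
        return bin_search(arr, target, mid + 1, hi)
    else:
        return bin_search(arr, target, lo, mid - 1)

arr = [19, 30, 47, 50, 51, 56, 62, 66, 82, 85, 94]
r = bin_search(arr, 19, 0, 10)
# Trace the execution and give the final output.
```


bin_search(arr, 19, 0, 10)
lo=0, hi=10, mid=5, arr[mid]=56
56 > 19, search left half
lo=0, hi=4, mid=2, arr[mid]=47
47 > 19, search left half
lo=0, hi=1, mid=0, arr[mid]=19
arr[0] == 19, found at index 0
= 0


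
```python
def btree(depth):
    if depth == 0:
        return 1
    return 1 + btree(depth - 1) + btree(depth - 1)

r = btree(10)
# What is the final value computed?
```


btree(10)
= 1 + btree(9) + btree(9)
= 1 + 2 * btree(9)
btree(k) = 2^(k+1) - 1
btree(0) = 1
btree(1) = 3
btree(2) = 7
btree(3) = 15
btree(4) = 31
btree(10) = 2^11 - 1 = 2047


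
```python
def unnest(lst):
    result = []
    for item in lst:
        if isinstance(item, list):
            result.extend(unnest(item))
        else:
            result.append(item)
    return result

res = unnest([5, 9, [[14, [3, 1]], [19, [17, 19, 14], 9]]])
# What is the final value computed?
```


unnest([5, 9, [[14, [3, 1]], [19, [17, 19, 14], 9]]])
Processing each element:
  5 is not a list -> append 5
  9 is not a list -> append 9
  [[14, [3, 1]], [19, [17, 19, 14], 9]] is a list -> unnest recursively -> [14, 3, 1, 19, 17, 19, 14, 9]
= [5, 9, 14, 3, 1, 19, 17, 19, 14, 9]


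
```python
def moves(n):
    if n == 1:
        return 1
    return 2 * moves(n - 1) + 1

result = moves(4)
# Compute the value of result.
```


moves(4)
= 2 * moves(3) + 1
= 2 * (2 * moves(2) + 1) + 1
= 2 * (2 * (2 * moves(1) + 1) + 1) + 1
Now compute bottom-up:
moves(1) = 1
moves(2) = 2 * 1 + 1 = 3
moves(3) = 2 * 3 + 1 = 7
moves(4) = 2 * 7 + 1 = 15
= 15


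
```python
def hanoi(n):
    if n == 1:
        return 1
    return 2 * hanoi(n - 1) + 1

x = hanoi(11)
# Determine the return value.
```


hanoi(11)
= 2 * hanoi(10) + 1
= 2 * (2 * hanoi(9) + 1) + 1
= 2 * (2 * (2 * hanoi(8) + 1) + 1) + 1
= 2 * (2 * (2 * (2 * hanoi(7) + 1) + 1) + 1) + 1
= 2 * (2 * (2 * (2 * (2 * hanoi(6) + 1) + 1) + 1) + 1) + 1
= 2 * (2 * (2 * (2 * (2 * (2 * hanoi(5) + 1) + 1) + 1) + 1) + 1) + 1
= 2 * (2 * (2 * (2 * (2 * (2 * (2 * hanoi(4) + 1) + 1) + 1) + 1) + 1) + 1) + 1
= 2 * (2 * (2 * (2 * (2 * (2 * (2 * (2 * hanoi(3) + 1) + 1) + 1) + 1) + 1) + 1) + 1) + 1
= 2 * (2 * (2 * (2 * (2 * (2 * (2 * (2 * (2 * hanoi(2) + 1) + 1) + 1) + 1) + 1) + 1) + 1) + 1) + 1
= 2 * (2 * (2 * (2 * (2 * (2 * (2 * (2 * (2 * (2 * hanoi(1) + 1) + 1) + 1) + 1) + 1) + 1) + 1) + 1) + 1) + 1
Now compute bottom-up:
hanoi(1) = 1
hanoi(2) = 2 * 1 + 1 = 3
hanoi(3) = 2 * 3 + 1 = 7
hanoi(4) = 2 * 7 + 1 = 15
hanoi(5) = 2 * 15 + 1 = 31
hanoi(6) = 2 * 31 + 1 = 63
hanoi(7) = 2 * 63 + 1 = 127
hanoi(8) = 2 * 127 + 1 = 255
hanoi(9) = 2 * 255 + 1 = 511
hanoi(10) = 2 * 511 + 1 = 1023
hanoi(11) = 2 * 1023 + 1 = 2047
= 2047


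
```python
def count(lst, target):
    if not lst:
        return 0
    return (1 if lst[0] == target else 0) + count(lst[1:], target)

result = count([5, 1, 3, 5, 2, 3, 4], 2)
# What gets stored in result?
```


count([5, 1, 3, 5, 2, 3, 4], 2)
lst[0]=5 != 2: 0 + count([1, 3, 5, 2, 3, 4], 2)
lst[0]=1 != 2: 0 + count([3, 5, 2, 3, 4], 2)
lst[0]=3 != 2: 0 + count([5, 2, 3, 4], 2)
lst[0]=5 != 2: 0 + count([2, 3, 4], 2)
lst[0]=2 == 2: 1 + count([3, 4], 2)
lst[0]=3 != 2: 0 + count([4], 2)
lst[0]=4 != 2: 0 + count([], 2)
= 1


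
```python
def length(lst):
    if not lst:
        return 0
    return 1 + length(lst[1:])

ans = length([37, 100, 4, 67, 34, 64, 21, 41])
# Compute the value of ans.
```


length([37, 100, 4, 67, 34, 64, 21, 41])
= 1 + length([100, 4, 67, 34, 64, 21, 41])
= 1 + 1 + length([4, 67, 34, 64, 21, 41])
= 1 + 1 + 1 + length([67, 34, 64, 21, 41])
= 1 + 1 + 1 + 1 + length([34, 64, 21, 41])
= 1 + 1 + 1 + 1 + 1 + length([64, 21, 41])
= 1 + 1 + 1 + 1 + 1 + 1 + length([21, 41])
= 1 + 1 + 1 + 1 + 1 + 1 + 1 + length([41])
= 1 + 1 + 1 + 1 + 1 + 1 + 1 + 1 + length([])
= 1 + 1 + 1 + 1 + 1 + 1 + 1 + 1 + 0
= 8


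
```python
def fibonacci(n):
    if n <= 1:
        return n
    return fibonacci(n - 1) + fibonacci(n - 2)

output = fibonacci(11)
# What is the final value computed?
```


fibonacci(11)
= fibonacci(10) + fibonacci(9)
= (fibonacci(9) + fibonacci(8)) + fibonacci(9)
Computing bottom-up: fibonacci(0)=0, fibonacci(1)=1, fibonacci(2)=1, fibonacci(3)=2, fibonacci(4)=3, fibonacci(5)=5, fibonacci(6)=8, fibonacci(7)=13, fibonacci(8)=21, fibonacci(9)=34, fibonacci(10)=55, fibonacci(11)=89
= 89


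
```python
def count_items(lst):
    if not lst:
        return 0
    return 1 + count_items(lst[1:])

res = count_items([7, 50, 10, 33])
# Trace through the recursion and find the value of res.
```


count_items([7, 50, 10, 33])
= 1 + count_items([50, 10, 33])
= 1 + 1 + count_items([10, 33])
= 1 + 1 + 1 + count_items([33])
= 1 + 1 + 1 + 1 + count_items([])
= 1 + 1 + 1 + 1 + 0
= 4


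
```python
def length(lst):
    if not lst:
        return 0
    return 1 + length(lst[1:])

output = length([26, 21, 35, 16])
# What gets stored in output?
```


length([26, 21, 35, 16])
= 1 + length([21, 35, 16])
= 1 + 1 + length([35, 16])
= 1 + 1 + 1 + length([16])
= 1 + 1 + 1 + 1 + length([])
= 1 + 1 + 1 + 1 + 0
= 4


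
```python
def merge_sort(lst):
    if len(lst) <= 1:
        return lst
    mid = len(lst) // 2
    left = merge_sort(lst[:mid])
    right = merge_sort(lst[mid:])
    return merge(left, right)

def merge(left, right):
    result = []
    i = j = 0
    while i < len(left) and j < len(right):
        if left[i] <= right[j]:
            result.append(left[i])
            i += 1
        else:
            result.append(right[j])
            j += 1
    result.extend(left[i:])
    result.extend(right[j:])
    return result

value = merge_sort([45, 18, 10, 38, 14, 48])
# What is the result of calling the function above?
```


merge_sort([45, 18, 10, 38, 14, 48])
Split into [45, 18, 10] and [38, 14, 48]
Left sorted: [10, 18, 45]
Right sorted: [14, 38, 48]
Merge [10, 18, 45] and [14, 38, 48]
= [10, 14, 18, 38, 45, 48]


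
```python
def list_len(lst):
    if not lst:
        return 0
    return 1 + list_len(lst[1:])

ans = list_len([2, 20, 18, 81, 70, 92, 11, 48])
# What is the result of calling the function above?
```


list_len([2, 20, 18, 81, 70, 92, 11, 48])
= 1 + list_len([20, 18, 81, 70, 92, 11, 48])
= 1 + 1 + list_len([18, 81, 70, 92, 11, 48])
= 1 + 1 + 1 + list_len([81, 70, 92, 11, 48])
= 1 + 1 + 1 + 1 + list_len([70, 92, 11, 48])
= 1 + 1 + 1 + 1 + 1 + list_len([92, 11, 48])
= 1 + 1 + 1 + 1 + 1 + 1 + list_len([11, 48])
= 1 + 1 + 1 + 1 + 1 + 1 + 1 + list_len([48])
= 1 + 1 + 1 + 1 + 1 + 1 + 1 + 1 + list_len([])
= 1 + 1 + 1 + 1 + 1 + 1 + 1 + 1 + 0
= 8


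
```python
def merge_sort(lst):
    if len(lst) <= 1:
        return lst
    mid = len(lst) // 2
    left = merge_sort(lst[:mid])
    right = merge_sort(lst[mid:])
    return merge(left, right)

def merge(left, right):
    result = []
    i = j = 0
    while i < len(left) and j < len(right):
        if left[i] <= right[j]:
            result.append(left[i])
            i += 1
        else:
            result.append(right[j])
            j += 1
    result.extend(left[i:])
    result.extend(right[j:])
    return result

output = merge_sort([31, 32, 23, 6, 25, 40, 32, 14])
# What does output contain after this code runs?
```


merge_sort([31, 32, 23, 6, 25, 40, 32, 14])
Split into [31, 32, 23, 6] and [25, 40, 32, 14]
Left sorted: [6, 23, 31, 32]
Right sorted: [14, 25, 32, 40]
Merge [6, 23, 31, 32] and [14, 25, 32, 40]
= [6, 14, 23, 25, 31, 32, 32, 40]


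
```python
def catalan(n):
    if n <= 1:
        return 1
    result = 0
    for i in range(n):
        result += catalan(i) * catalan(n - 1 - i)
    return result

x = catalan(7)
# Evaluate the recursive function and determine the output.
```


catalan(7)
= sum of catalan(i) * catalan(7-1-i) for i in 0..6
First compute sub-values bottom-up:
  catalan(0) = 1, catalan(1) = 1
  catalan(2) = 1*1 + 1*1 = 2
  catalan(3) = 1*2 + 1*1 + 2*1 = 5
  catalan(4) = 1*5 + 1*2 + 2*1 + 5*1 = 14
  catalan(5) = 1*14 + 1*5 + 2*2 + 5*1 + 14*1 = 42
  catalan(6) = 1*42 + 1*14 + 2*5 + 5*2 + 14*1 + 42*1 = 132
Now catalan(7):
  catalan(0)*catalan(6) = 1*132 = 132
  catalan(1)*catalan(5) = 1*42 = 42
  catalan(2)*catalan(4) = 2*14 = 28
  catalan(3)*catalan(3) = 5*5 = 25
  catalan(4)*catalan(2) = 14*2 = 28
  catalan(5)*catalan(1) = 42*1 = 42
  catalan(6)*catalan(0) = 132*1 = 132
= 132 + 42 + 28 + 25 + 28 + 42 + 132
= 429


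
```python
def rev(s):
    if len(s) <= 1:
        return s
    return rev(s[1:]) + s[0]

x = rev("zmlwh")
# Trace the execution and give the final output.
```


rev("zmlwh")
= rev("mlwh") + "z"
= rev("lwh") + "m" + "z"
= rev("wh") + "l" + "m" + "z"
= rev("h") + "w" + "l" + "m" + "z"
= "h" + "w" + "l" + "m" + "z"
= "hwlmz"


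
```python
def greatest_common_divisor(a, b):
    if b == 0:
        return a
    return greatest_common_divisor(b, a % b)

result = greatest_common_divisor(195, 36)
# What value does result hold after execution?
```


greatest_common_divisor(195, 36)
= greatest_common_divisor(36, 195 % 36) = greatest_common_divisor(36, 15)
= greatest_common_divisor(15, 36 % 15) = greatest_common_divisor(15, 6)
= greatest_common_divisor(6, 15 % 6) = greatest_common_divisor(6, 3)
= greatest_common_divisor(3, 6 % 3) = greatest_common_divisor(3, 0)
b == 0, return a = 3


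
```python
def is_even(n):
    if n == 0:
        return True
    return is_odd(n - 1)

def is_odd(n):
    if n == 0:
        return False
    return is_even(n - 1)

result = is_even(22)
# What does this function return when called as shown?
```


is_even(22)
= is_odd(21)
= is_even(20)
= is_odd(19)
= is_even(18)
= is_odd(17)
= is_even(16)
= is_odd(15)
= is_even(14)
= is_odd(13)
= is_even(12)
= is_odd(11)
= is_even(10)
= is_odd(9)
= is_even(8)
= is_odd(7)
= is_even(6)
= is_odd(5)
= is_even(4)
= is_odd(3)
= is_even(2)
= is_odd(1)
= is_even(0)
n == 0: return True
= True


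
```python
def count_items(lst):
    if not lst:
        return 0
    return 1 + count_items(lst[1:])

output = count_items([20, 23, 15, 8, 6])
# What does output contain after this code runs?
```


count_items([20, 23, 15, 8, 6])
= 1 + count_items([23, 15, 8, 6])
= 1 + 1 + count_items([15, 8, 6])
= 1 + 1 + 1 + count_items([8, 6])
= 1 + 1 + 1 + 1 + count_items([6])
= 1 + 1 + 1 + 1 + 1 + count_items([])
= 1 + 1 + 1 + 1 + 1 + 0
= 5


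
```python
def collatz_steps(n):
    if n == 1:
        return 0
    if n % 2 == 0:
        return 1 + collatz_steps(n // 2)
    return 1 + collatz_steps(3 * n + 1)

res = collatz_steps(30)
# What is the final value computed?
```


collatz_steps(30)
30 is even -> collatz_steps(15)
15 is odd -> 3*15+1 = 46 -> collatz_steps(46)
46 is even -> collatz_steps(23)
23 is odd -> 3*23+1 = 70 -> collatz_steps(70)
70 is even -> collatz_steps(35)
35 is odd -> 3*35+1 = 106 -> collatz_steps(106)
106 is even -> collatz_steps(53)
53 is odd -> 3*53+1 = 160 -> collatz_steps(160)
160 is even -> collatz_steps(80)
80 is even -> collatz_steps(40)
40 is even -> collatz_steps(20)
20 is even -> collatz_steps(10)
10 is even -> collatz_steps(5)
5 is odd -> 3*5+1 = 16 -> collatz_steps(16)
16 is even -> collatz_steps(8)
8 is even -> collatz_steps(4)
4 is even -> collatz_steps(2)
2 is even -> collatz_steps(1)
Reached 1 after 18 steps
= 18


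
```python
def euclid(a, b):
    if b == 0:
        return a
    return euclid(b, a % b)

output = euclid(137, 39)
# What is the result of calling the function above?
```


euclid(137, 39)
= euclid(39, 137 % 39) = euclid(39, 20)
= euclid(20, 39 % 20) = euclid(20, 19)
= euclid(19, 20 % 19) = euclid(19, 1)
= euclid(1, 19 % 1) = euclid(1, 0)
b == 0, return a = 1


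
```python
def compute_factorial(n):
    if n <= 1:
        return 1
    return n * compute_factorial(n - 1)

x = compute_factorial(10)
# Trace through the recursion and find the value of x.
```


compute_factorial(10)
= 10 * compute_factorial(9)
= 10 * 9 * compute_factorial(8)
= 10 * 9 * 8 * compute_factorial(7)
= 10 * 9 * 8 * 7 * compute_factorial(6)
= 10 * 9 * 8 * 7 * 6 * compute_factorial(5)
= 10 * 9 * 8 * 7 * 6 * 5 * compute_factorial(4)
= 10 * 9 * 8 * 7 * 6 * 5 * 4 * compute_factorial(3)
= 10 * 9 * 8 * 7 * 6 * 5 * 4 * 3 * compute_factorial(2)
= 10 * 9 * 8 * 7 * 6 * 5 * 4 * 3 * 2 * compute_factorial(1)
= 10 * 9 * 8 * 7 * 6 * 5 * 4 * 3 * 2 * 1
= 3628800


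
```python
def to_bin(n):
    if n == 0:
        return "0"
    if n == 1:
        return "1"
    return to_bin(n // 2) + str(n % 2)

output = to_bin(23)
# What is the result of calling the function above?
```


to_bin(23)
= to_bin(11) + "1"
= to_bin(5) + "1" + "1"
= to_bin(2) + "1" + "1" + "1"
= to_bin(1) + "0" + "1" + "1" + "1"
= "1" + "0" + "1" + "1" + "1"
= "10111"


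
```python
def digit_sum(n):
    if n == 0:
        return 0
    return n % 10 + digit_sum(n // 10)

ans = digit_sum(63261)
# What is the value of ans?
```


digit_sum(63261)
= 1 + digit_sum(6326)
= 1 + 6 + digit_sum(632)
= 1 + 6 + 2 + digit_sum(63)
= 1 + 6 + 2 + 3 + digit_sum(6)
= 1 + 6 + 2 + 3 + 6 + digit_sum(0)
= 1 + 6 + 2 + 3 + 6 + 0
= 18


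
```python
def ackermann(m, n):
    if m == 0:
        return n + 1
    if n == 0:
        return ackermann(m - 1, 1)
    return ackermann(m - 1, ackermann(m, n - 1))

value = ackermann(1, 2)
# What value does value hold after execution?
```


ackermann(1, 2)
= ackermann(0, ackermann(1, 1))
First compute ackermann(1, 1) = 3
= ackermann(0, 3)
= 4


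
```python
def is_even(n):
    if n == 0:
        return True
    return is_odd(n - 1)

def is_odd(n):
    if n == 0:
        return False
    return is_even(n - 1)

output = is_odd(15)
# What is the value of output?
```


is_odd(15)
= is_even(14)
= is_odd(13)
= is_even(12)
= is_odd(11)
= is_even(10)
= is_odd(9)
= is_even(8)
= is_odd(7)
= is_even(6)
= is_odd(5)
= is_even(4)
= is_odd(3)
= is_even(2)
= is_odd(1)
= is_even(0)
n == 0: return True
= True


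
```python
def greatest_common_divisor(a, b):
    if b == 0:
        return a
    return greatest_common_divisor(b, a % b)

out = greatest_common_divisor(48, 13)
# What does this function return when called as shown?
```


greatest_common_divisor(48, 13)
= greatest_common_divisor(13, 48 % 13) = greatest_common_divisor(13, 9)
= greatest_common_divisor(9, 13 % 9) = greatest_common_divisor(9, 4)
= greatest_common_divisor(4, 9 % 4) = greatest_common_divisor(4, 1)
= greatest_common_divisor(1, 4 % 1) = greatest_common_divisor(1, 0)
b == 0, return a = 1


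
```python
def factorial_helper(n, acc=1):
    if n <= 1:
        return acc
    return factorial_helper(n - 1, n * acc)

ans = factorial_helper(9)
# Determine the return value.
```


factorial_helper(9, 1)
= factorial_helper(8, 9 * 1) = factorial_helper(8, 9)
= factorial_helper(7, 8 * 9) = factorial_helper(7, 72)
= factorial_helper(6, 7 * 72) = factorial_helper(6, 504)
= factorial_helper(5, 6 * 504) = factorial_helper(5, 3024)
= factorial_helper(4, 5 * 3024) = factorial_helper(4, 15120)
= factorial_helper(3, 4 * 15120) = factorial_helper(3, 60480)
= factorial_helper(2, 3 * 60480) = factorial_helper(2, 181440)
= factorial_helper(1, 2 * 181440) = factorial_helper(1, 362880)
n <= 1, return acc = 362880


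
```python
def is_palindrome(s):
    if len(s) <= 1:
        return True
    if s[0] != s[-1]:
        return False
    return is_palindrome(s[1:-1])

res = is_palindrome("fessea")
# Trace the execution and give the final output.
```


is_palindrome("fessea")
"fessea": s[0]='f' != s[-1]='a' -> False
= False


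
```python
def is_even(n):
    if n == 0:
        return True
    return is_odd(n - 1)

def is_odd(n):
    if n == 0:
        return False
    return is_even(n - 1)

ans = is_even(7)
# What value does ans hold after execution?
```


is_even(7)
= is_odd(6)
= is_even(5)
= is_odd(4)
= is_even(3)
= is_odd(2)
= is_even(1)
= is_odd(0)
n == 0: return False
= False


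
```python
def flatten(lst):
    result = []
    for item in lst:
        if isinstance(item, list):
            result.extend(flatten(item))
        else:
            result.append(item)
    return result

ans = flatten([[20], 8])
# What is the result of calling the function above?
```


flatten([[20], 8])
Processing each element:
  [20] is a list -> flatten recursively -> [20]
  8 is not a list -> append 8
= [20, 8]


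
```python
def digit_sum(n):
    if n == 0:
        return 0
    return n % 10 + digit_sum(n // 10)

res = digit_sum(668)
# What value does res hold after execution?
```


digit_sum(668)
= 8 + digit_sum(66)
= 8 + 6 + digit_sum(6)
= 8 + 6 + 6 + digit_sum(0)
= 8 + 6 + 6 + 0
= 20


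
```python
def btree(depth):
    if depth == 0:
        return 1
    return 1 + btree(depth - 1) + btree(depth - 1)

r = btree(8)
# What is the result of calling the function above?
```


btree(8)
= 1 + btree(7) + btree(7)
= 1 + 2 * btree(7)
btree(k) = 2^(k+1) - 1
btree(0) = 1
btree(1) = 3
btree(2) = 7
btree(3) = 15
btree(4) = 31
btree(8) = 2^9 - 1 = 511


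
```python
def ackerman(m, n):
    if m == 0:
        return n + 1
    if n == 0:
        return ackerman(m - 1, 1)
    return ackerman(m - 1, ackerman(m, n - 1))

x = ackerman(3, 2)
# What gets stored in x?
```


ackerman(3, 2)
= ackerman(2, ackerman(3, 1))
First compute ackerman(3, 1) = 13
= ackerman(2, 13)
= 29


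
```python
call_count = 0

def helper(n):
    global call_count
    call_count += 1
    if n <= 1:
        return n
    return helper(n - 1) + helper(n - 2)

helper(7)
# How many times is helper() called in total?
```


helper(7) calls helper(6) and helper(5); each non-base call branches into two more.
Let C(k) = total number of calls made by helper(k), including the call to helper(k) itself.
Base cases: C(0) = 1, C(1) = 1
Recurrence: C(k) = 1 + C(k-1) + C(k-2)
  C(2) = 1 + C(1) + C(0) = 1 + 1 + 1 = 3
  C(3) = 1 + C(2) + C(1) = 1 + 3 + 1 = 5
  C(4) = 1 + C(3) + C(2) = 1 + 5 + 3 = 9
  C(5) = 1 + C(4) + C(3) = 1 + 9 + 5 = 15
  C(6) = 1 + C(5) + C(4) = 1 + 15 + 9 = 25
  C(7) = 1 + C(6) + C(5) = 1 + 25 + 15 = 41
Total calls = C(7) = 41
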